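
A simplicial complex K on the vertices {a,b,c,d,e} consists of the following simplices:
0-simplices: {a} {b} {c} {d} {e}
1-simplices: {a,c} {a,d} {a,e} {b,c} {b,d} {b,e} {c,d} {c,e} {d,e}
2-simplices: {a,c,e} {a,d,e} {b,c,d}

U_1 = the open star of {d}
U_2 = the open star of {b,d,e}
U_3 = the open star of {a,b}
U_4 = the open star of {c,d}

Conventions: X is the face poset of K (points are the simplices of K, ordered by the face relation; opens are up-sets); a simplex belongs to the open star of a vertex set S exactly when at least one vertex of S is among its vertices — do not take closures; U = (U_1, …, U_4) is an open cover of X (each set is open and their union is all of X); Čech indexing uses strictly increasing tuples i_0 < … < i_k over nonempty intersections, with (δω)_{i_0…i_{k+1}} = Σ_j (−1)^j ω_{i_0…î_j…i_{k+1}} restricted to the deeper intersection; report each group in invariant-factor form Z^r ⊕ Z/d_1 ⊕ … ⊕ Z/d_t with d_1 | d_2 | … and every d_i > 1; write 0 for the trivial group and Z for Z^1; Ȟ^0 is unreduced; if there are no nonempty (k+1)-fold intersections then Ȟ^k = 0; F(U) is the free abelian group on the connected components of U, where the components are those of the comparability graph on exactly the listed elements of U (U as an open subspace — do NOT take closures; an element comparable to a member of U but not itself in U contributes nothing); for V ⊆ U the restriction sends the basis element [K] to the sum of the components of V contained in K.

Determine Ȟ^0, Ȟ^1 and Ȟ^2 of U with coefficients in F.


Ȟ^0 = Z, Ȟ^1 = Z, Ȟ^2 = 0

nerve simplices:
  U1={{d},{a,d},{b,d},{c,d},{d,e},{a,d,e},{b,c,d}} U2={{b},{d},{e},{a,d},{a,e},{b,c},{b,d},{b,e},{c,d},{c,e},{d,e},{a,c,e},{a,d,e},{b,c,d}} U3={{a},{b},{a,c},{a,d},{a,e},{b,c},{b,d},{b,e},{a,c,e},{a,d,e},{b,c,d}} U4={{c},{d},{a,c},{a,d},{b,c},{b,d},{c,d},{c,e},{d,e},{a,c,e},{a,d,e},{b,c,d}}
  U12={{d},{a,d},{b,d},{c,d},{d,e},{a,d,e},{b,c,d}} U13={{a,d},{b,d},{a,d,e},{b,c,d}} U14={{d},{a,d},{b,d},{c,d},{d,e},{a,d,e},{b,c,d}} U23={{b},{a,d},{a,e},{b,c},{b,d},{b,e},{a,c,e},{a,d,e},{b,c,d}} U24={{d},{a,d},{b,c},{b,d},{c,d},{c,e},{d,e},{a,c,e},{a,d,e},{b,c,d}} U34={{a,c},{a,d},{b,c},{b,d},{a,c,e},{a,d,e},{b,c,d}}
  U123={{a,d},{b,d},{a,d,e},{b,c,d}} U124={{d},{a,d},{b,d},{c,d},{d,e},{a,d,e},{b,c,d}} U134={{a,d},{b,d},{a,d,e},{b,c,d}} U234={{a,d},{b,c},{b,d},{a,c,e},{a,d,e},{b,c,d}}
  U1234={{a,d},{b,d},{a,d,e},{b,c,d}}
components per intersection:
  U1: {{d},{a,d},{b,d},{c,d},{d,e},{a,d,e},{b,c,d}}
  U2: {{b},{d},{e},{a,d},{a,e},{b,c},{b,d},{b,e},{c,d},{c,e},{d,e},{a,c,e},{a,d,e},{b,c,d}}
  U3: {{a},{a,c},{a,d},{a,e},{a,c,e},{a,d,e}} {{b},{b,c},{b,d},{b,e},{b,c,d}}
  U4: {{c},{d},{a,c},{a,d},{b,c},{b,d},{c,d},{c,e},{d,e},{a,c,e},{a,d,e},{b,c,d}}
  U12: {{d},{a,d},{b,d},{c,d},{d,e},{a,d,e},{b,c,d}}
  U13: {{a,d},{a,d,e}} {{b,d},{b,c,d}}
  U14: {{d},{a,d},{b,d},{c,d},{d,e},{a,d,e},{b,c,d}}
  U23: {{b},{b,c},{b,d},{b,e},{b,c,d}} {{a,d},{a,e},{a,c,e},{a,d,e}}
  U24: {{d},{a,d},{b,c},{b,d},{c,d},{d,e},{a,d,e},{b,c,d}} {{c,e},{a,c,e}}
  U34: {{a,c},{a,c,e}} {{a,d},{a,d,e}} {{b,c},{b,d},{b,c,d}}
  U123: {{a,d},{a,d,e}} {{b,d},{b,c,d}}
  U124: {{d},{a,d},{b,d},{c,d},{d,e},{a,d,e},{b,c,d}}
  U134: {{a,d},{a,d,e}} {{b,d},{b,c,d}}
  U234: {{a,d},{a,d,e}} {{b,c},{b,d},{b,c,d}} {{a,c,e}}
  U1234: {{a,d},{a,d,e}} {{b,d},{b,c,d}}
C dims 5,11,8,2; δ0: rk 4, SNF 1^4; δ1: rk 6, SNF 1^6; δ2: rk 2, SNF 1^2
degree 0: 5−4−0 = 1 → Ȟ^0 ≅ Z
degree 1: 11−6−4 = 1 → Ȟ^1 ≅ Z
degree 2: 8−2−6 = 0 → Ȟ^2 ≅ 0


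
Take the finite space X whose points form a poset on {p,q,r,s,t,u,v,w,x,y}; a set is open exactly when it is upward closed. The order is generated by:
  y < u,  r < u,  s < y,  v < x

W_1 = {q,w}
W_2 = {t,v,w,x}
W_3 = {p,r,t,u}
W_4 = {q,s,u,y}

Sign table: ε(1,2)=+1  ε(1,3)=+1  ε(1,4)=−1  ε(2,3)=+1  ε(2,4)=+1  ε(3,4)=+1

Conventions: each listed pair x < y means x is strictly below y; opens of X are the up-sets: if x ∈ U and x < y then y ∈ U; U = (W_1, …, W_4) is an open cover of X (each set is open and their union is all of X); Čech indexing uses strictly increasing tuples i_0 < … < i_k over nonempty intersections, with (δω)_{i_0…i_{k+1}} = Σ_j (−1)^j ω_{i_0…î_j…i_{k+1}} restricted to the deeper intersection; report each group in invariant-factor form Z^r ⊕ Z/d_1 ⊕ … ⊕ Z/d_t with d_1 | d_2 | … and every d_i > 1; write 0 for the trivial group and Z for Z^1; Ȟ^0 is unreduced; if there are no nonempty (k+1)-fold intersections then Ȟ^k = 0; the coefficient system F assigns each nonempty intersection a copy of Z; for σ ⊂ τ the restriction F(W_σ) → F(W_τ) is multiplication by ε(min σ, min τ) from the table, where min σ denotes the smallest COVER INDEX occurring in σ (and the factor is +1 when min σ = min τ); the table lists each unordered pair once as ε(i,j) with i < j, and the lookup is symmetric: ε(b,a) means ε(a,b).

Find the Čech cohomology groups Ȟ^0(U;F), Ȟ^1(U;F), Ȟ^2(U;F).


nonempty intersections:
  W12={w} W14={q} W23={t} W34={u}
C dims 4,4; δ0: rk 4, SNF 1^3·2
Ȟ^0: (4−4)−0=0 ⇒ 0
Ȟ^1: (4−0)−4=0 plus torsion [2] ⇒ Z/2
Ȟ^2: (0−0)−0=0 ⇒ 0

Ȟ^0(U;F) ≅ 0,  Ȟ^1(U;F) ≅ Z/2,  Ȟ^2(U;F) ≅ 0


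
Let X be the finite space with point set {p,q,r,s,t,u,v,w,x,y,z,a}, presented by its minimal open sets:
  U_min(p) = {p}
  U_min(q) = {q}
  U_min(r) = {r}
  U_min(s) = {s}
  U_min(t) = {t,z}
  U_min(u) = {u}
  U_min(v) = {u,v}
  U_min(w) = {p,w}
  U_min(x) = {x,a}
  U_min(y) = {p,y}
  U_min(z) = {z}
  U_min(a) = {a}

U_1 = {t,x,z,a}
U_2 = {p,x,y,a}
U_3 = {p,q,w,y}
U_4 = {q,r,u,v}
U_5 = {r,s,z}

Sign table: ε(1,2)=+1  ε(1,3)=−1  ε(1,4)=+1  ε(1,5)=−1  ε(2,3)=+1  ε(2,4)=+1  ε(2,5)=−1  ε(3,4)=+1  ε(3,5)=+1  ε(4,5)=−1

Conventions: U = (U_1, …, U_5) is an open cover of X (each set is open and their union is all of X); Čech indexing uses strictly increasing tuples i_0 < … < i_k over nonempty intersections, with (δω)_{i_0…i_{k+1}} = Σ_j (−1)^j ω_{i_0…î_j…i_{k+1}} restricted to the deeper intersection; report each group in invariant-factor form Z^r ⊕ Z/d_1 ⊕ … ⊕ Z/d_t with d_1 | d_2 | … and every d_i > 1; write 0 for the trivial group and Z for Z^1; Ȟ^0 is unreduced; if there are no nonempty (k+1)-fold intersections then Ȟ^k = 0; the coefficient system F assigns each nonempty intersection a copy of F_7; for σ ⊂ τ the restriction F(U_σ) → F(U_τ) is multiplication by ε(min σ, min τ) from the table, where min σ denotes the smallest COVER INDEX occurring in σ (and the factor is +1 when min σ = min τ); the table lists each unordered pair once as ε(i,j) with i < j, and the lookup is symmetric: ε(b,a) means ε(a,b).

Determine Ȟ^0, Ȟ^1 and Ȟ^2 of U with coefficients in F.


Ȟ^0 = Z/7, Ȟ^1 = Z/7 and Ȟ^2 = 0

nonempty intersections:
  U12={x,a} U15={z} U23={p,y} U34={q} U45={r}
C dims 5,5; δ0: rk_F7 4
Ȟ^0: (5−4)−0=1 ⇒ Z/7
Ȟ^1: (5−0)−4=1 ⇒ Z/7
Ȟ^2: (0−0)−0=0 ⇒ 0


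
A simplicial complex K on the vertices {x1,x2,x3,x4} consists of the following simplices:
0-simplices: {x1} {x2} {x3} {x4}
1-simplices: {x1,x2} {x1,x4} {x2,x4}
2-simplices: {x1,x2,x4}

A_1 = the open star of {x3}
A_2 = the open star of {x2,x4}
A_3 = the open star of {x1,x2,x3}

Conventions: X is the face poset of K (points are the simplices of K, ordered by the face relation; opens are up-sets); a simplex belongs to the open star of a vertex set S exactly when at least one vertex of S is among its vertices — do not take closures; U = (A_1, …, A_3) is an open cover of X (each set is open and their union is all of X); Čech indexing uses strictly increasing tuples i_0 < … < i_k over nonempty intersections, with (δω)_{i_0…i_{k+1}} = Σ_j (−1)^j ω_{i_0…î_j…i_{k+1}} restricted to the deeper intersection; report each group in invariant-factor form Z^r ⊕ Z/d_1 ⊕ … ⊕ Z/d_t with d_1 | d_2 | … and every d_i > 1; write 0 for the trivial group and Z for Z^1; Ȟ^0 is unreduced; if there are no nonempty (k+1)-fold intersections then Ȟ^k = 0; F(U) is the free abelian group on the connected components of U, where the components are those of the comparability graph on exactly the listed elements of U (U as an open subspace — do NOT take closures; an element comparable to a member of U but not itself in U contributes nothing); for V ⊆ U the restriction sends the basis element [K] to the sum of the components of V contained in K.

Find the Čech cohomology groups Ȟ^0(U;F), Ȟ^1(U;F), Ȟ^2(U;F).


nerve of the cover:
  A1={{x3}} A2={{x2},{x4},{x1,x2},{x1,x4},{x2,x4},{x1,x2,x4}} A3={{x1},{x2},{x3},{x1,x2},{x1,x4},{x2,x4},{x1,x2,x4}}
  A13={{x3}} A23={{x2},{x1,x2},{x1,x4},{x2,x4},{x1,x2,x4}}
components per intersection:
  A1: {{x3}}
  A2: {{x2},{x4},{x1,x2},{x1,x4},{x2,x4},{x1,x2,x4}}
  A3: {{x1},{x2},{x1,x2},{x1,x4},{x2,x4},{x1,x2,x4}} {{x3}}
  A13: {{x3}}
  A23: {{x2},{x1,x2},{x1,x4},{x2,x4},{x1,x2,x4}}
C dims 4,2; δ0: rk 2, SNF 1^2
Ȟ^0 = (4 − 2) − 0 = 2, so Ȟ^0 ≅ Z^2
Ȟ^1 = (2 − 0) − 2 = 0, so Ȟ^1 ≅ 0
Ȟ^2 = (0 − 0) − 0 = 0, so Ȟ^2 ≅ 0

Ȟ^0 ≅ Z^2,  Ȟ^1 ≅ 0,  Ȟ^2 ≅ 0


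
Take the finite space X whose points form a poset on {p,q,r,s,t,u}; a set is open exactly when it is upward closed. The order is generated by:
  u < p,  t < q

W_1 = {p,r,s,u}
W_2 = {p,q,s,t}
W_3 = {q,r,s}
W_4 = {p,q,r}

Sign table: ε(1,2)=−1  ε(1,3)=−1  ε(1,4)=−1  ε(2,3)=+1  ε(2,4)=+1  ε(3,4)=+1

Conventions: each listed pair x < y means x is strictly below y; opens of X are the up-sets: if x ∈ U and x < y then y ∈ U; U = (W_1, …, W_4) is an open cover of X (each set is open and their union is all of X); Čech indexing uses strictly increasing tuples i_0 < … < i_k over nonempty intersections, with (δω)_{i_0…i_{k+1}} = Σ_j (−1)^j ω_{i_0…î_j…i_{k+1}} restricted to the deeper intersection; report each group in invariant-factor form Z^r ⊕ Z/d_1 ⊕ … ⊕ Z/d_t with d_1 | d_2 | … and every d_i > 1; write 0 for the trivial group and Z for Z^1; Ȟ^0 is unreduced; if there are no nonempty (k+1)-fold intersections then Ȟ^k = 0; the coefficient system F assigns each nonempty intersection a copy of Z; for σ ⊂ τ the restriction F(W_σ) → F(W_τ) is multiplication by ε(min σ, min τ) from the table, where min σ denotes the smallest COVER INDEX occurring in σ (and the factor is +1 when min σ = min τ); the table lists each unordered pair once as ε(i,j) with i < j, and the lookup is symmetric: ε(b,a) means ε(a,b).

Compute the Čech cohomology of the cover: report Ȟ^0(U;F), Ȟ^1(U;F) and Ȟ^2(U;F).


Ȟ^0(U;F) ≅ Z, Ȟ^1(U;F) ≅ 0 and Ȟ^2(U;F) ≅ Z

nerve simplices:
  W12={p,s} W13={r,s} W14={p,r} W23={q,s} W24={p,q} W34={q,r}
  W123={s} W124={p} W134={r} W234={q}
C dims 4,6,4; δ0: rk 3, SNF 1^3; δ1: rk 3, SNF 1^3
degree 0: 4−3−0 = 1 → Ȟ^0 ≅ Z
degree 1: 6−3−3 = 0 → Ȟ^1 ≅ 0
degree 2: 4−0−3 = 1 → Ȟ^2 ≅ Z


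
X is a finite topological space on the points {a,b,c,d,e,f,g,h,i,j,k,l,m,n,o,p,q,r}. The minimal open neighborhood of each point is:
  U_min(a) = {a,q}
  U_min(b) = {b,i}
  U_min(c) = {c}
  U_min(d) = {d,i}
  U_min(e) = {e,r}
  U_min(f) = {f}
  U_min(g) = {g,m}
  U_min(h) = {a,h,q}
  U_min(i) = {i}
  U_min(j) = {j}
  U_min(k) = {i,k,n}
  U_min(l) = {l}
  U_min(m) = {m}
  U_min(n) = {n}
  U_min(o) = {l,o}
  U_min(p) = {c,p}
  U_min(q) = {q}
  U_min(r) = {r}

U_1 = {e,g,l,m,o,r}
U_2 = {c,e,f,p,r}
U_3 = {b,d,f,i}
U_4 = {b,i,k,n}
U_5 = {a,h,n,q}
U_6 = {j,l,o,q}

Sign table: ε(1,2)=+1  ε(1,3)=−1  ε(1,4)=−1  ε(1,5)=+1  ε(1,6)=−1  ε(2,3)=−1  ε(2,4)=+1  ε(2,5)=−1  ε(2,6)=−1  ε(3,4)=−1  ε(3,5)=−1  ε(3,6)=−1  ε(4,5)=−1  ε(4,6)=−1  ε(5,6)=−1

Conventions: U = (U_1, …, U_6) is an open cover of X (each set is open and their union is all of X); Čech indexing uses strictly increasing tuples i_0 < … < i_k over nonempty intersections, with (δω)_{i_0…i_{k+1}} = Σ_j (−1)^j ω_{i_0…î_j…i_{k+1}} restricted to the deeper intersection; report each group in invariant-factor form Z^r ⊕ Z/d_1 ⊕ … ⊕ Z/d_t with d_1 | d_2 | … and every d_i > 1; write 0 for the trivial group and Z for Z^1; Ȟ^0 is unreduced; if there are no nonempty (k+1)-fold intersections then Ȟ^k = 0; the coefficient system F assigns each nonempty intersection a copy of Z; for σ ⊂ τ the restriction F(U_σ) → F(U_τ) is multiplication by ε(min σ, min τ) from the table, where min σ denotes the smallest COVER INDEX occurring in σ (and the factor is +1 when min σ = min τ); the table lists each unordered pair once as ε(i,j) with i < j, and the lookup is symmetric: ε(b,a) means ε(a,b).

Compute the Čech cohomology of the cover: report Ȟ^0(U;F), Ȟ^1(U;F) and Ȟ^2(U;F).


nerve simplices:
  U12={e,r} U16={l,o} U23={f} U34={b,i} U45={n} U56={q}
C dims 6,6; δ0: rk 6, SNF 1^5·2
degree 0: 6−6−0 = 0 → Ȟ^0 ≅ 0
degree 1: 6−0−6 = 0 plus torsion [2] → Ȟ^1 ≅ Z/2
degree 2: 0−0−0 = 0 → Ȟ^2 ≅ 0

Ȟ^0 = 0, Ȟ^1 = Z/2 and Ȟ^2 = 0


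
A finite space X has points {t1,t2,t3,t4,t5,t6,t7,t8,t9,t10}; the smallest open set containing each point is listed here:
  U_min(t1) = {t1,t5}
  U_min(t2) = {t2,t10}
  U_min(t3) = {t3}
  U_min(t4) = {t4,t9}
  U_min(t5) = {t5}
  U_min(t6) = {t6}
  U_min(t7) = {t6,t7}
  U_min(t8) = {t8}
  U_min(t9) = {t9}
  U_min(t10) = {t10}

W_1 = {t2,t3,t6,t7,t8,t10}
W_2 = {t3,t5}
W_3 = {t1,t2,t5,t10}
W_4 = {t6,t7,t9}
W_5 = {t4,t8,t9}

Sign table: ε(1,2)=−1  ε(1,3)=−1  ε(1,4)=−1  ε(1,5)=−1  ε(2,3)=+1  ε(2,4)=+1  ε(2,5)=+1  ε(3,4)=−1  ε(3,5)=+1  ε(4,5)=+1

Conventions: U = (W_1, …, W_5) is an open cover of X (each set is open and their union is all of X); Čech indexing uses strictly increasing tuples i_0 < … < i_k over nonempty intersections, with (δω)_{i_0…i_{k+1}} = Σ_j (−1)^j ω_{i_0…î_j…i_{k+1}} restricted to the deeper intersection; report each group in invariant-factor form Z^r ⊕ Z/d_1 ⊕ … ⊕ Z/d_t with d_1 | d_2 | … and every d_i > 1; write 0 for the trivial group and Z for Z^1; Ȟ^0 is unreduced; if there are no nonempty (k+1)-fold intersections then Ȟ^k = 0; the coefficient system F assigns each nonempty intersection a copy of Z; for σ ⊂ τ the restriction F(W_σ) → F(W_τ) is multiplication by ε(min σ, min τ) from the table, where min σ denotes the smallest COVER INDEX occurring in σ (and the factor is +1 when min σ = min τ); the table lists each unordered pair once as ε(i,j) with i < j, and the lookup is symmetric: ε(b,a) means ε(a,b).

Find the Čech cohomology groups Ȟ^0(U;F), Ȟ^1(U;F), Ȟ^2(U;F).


Ȟ^0(U;F) ≅ Z, Ȟ^1(U;F) ≅ Z^2, Ȟ^2(U;F) ≅ 0

nonempty overlaps:
  W12={t3} W13={t2,t10} W14={t6,t7} W15={t8} W23={t5} W45={t9}
C dims 5,6; δ0: rk 4, SNF 1^4
degree 0: 5−4−0 = 1 → Ȟ^0 ≅ Z
degree 1: 6−0−4 = 2 → Ȟ^1 ≅ Z^2
degree 2: 0−0−0 = 0 → Ȟ^2 ≅ 0


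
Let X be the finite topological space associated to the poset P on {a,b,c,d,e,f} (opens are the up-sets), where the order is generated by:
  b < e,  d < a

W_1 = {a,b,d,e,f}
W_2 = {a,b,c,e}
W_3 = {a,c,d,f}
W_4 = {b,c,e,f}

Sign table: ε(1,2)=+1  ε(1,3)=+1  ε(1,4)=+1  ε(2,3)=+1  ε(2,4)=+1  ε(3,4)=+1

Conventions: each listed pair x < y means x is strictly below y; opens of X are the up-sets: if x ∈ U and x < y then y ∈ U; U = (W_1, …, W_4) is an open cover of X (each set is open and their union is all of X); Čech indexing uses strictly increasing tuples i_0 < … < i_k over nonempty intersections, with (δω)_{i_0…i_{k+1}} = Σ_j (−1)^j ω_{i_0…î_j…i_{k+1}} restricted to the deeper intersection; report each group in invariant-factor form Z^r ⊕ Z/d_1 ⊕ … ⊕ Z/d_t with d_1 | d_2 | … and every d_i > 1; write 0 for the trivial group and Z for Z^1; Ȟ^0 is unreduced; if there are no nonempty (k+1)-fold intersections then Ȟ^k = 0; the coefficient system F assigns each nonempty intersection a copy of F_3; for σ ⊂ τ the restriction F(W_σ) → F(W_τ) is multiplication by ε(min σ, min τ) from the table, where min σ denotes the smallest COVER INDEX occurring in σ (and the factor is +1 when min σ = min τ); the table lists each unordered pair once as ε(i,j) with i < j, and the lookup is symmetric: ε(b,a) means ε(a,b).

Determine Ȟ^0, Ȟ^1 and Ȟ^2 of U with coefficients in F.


Ȟ^0 = Z/3, Ȟ^1 = 0 and Ȟ^2 = Z/3

cover nerve:
  W12={a,b,e} W13={a,d,f} W14={b,e,f} W23={a,c} W24={b,c,e} W34={c,f}
  W123={a} W124={b,e} W134={f} W234={c}
C dims 4,6,4; δ0: rk_F3 3; δ1: rk_F3 3
Ȟ^0: (4−3)−0=1 ⇒ Z/3
Ȟ^1: (6−3)−3=0 ⇒ 0
Ȟ^2: (4−0)−3=1 ⇒ Z/3


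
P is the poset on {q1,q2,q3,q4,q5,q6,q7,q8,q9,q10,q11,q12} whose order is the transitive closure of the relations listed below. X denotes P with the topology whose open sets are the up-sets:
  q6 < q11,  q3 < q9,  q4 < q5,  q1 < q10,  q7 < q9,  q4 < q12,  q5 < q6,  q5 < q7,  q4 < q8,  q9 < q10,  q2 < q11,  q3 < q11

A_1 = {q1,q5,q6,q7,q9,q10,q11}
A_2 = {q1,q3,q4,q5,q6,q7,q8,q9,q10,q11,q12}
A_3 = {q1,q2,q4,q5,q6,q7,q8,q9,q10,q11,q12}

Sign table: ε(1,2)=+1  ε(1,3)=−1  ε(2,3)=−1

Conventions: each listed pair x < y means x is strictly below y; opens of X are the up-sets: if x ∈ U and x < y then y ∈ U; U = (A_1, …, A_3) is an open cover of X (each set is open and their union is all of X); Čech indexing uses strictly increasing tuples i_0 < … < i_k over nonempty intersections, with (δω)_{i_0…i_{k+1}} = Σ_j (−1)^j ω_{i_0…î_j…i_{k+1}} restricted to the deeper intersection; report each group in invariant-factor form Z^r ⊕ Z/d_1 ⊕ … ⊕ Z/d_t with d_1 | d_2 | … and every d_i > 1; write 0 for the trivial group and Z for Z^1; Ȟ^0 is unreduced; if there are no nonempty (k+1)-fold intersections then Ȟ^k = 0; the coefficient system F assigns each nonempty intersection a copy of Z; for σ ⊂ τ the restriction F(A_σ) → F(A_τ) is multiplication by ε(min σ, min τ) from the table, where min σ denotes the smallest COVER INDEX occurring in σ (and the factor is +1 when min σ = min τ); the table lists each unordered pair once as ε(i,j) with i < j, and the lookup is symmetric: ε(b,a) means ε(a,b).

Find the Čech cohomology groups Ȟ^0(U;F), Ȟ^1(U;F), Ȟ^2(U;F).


Ȟ^0 = Z,  Ȟ^1 = 0,  Ȟ^2 = 0

nerve simplices:
  A12={q1,q5,q6,q7,q9,q10,q11} A13={q1,q5,q6,q7,q9,q10,q11} A23={q1,q4,q5,q6,q7,q8,q9,q10,q11,q12}
  A123={q1,q5,q6,q7,q9,q10,q11}
C dims 3,3,1; δ0: rk 2, SNF 1^2; δ1: rk 1, SNF 1^1
degree 0: 3−2−0 = 1 → Ȟ^0 ≅ Z
degree 1: 3−1−2 = 0 → Ȟ^1 ≅ 0
degree 2: 1−0−1 = 0 → Ȟ^2 ≅ 0


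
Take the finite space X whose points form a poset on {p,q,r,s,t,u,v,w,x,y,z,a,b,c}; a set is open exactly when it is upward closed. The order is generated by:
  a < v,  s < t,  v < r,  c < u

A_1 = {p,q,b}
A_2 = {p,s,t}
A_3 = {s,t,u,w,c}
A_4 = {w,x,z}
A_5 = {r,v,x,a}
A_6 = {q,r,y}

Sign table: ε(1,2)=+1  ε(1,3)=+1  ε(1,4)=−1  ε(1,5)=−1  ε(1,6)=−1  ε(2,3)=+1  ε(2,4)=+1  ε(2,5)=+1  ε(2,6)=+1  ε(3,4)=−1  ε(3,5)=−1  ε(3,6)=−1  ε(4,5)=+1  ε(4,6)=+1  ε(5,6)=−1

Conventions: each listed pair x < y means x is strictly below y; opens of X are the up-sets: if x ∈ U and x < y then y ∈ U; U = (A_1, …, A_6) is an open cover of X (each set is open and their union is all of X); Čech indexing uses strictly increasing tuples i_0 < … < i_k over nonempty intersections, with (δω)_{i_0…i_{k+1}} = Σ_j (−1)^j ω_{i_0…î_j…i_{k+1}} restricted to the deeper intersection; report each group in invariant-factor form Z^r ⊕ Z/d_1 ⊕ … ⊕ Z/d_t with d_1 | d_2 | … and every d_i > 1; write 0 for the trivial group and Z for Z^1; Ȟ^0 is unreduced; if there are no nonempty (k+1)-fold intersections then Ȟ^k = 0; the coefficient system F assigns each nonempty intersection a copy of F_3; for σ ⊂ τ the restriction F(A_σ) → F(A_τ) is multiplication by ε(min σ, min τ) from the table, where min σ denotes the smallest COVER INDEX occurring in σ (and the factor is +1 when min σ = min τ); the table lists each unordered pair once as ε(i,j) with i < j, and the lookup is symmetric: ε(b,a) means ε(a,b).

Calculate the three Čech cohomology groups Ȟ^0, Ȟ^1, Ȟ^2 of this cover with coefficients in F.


Ȟ^0 ≅ 0, Ȟ^1 ≅ 0 and Ȟ^2 ≅ 0

nonempty intersections:
  A12={p} A16={q} A23={s,t} A34={w} A45={x} A56={r}
C dims 6,6; δ0: rk_F3 6
Ȟ^0: (6−6)−0=0 ⇒ 0
Ȟ^1: (6−0)−6=0 ⇒ 0
Ȟ^2: (0−0)−0=0 ⇒ 0


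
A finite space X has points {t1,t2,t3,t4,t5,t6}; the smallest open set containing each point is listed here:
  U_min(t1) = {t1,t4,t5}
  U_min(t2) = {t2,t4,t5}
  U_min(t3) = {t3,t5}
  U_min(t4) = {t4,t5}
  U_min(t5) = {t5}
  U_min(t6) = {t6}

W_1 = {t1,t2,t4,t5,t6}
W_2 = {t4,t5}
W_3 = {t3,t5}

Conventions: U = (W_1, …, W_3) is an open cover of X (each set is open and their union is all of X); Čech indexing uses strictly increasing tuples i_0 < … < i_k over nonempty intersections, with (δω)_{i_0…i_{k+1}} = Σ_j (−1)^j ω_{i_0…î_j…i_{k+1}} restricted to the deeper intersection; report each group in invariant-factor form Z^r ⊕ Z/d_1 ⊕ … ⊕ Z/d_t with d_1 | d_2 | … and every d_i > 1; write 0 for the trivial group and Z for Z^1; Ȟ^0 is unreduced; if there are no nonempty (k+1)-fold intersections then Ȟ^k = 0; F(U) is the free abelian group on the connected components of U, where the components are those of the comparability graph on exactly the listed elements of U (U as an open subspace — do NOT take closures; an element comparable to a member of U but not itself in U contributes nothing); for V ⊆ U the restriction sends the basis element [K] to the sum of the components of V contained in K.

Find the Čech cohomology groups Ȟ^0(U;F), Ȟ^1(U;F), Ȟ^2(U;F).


Ȟ^0 ≅ Z^2, Ȟ^1 ≅ 0, Ȟ^2 ≅ 0

nonempty overlaps:
  W12={t4,t5} W13={t5} W23={t5}
  W123={t5}
components per intersection:
  W1: {t1,t2,t4,t5} {t6}
  W2: {t4,t5}
  W3: {t3,t5}
  W12: {t4,t5}
  W13: {t5}
  W23: {t5}
  W123: {t5}
C dims 4,3,1; δ0: rk 2, SNF 1^2; δ1: rk 1, SNF 1^1
degree 0: 4−2−0 = 2 → Ȟ^0 ≅ Z^2
degree 1: 3−1−2 = 0 → Ȟ^1 ≅ 0
degree 2: 1−0−1 = 0 → Ȟ^2 ≅ 0


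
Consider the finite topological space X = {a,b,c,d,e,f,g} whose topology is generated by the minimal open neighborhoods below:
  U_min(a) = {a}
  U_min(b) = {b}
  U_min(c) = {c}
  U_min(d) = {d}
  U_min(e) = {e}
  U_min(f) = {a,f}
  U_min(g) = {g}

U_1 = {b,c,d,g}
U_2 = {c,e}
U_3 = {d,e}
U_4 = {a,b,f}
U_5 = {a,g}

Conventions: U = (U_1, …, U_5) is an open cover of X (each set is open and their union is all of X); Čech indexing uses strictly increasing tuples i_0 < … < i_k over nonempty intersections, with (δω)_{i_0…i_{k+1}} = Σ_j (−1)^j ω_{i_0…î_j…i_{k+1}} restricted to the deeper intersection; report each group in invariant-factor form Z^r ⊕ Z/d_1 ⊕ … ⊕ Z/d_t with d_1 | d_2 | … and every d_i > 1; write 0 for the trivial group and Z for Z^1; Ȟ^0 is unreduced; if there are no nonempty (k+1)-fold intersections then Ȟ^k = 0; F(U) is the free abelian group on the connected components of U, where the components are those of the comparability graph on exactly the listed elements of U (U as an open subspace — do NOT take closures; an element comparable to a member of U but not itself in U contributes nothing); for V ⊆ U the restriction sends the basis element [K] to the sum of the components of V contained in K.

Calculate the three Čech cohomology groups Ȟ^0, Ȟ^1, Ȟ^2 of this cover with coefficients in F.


Ȟ^0 ≅ Z^6,  Ȟ^1 ≅ 0,  Ȟ^2 ≅ 0

nerve simplices:
  U12={c} U13={d} U14={b} U15={g} U23={e} U45={a}
components per intersection:
  U1: {b} {c} {d} {g}
  U2: {c} {e}
  U3: {d} {e}
  U4: {a,f} {b}
  U5: {a} {g}
  U12: {c}
  U13: {d}
  U14: {b}
  U15: {g}
  U23: {e}
  U45: {a}
C dims 12,6; δ0: rk 6, SNF 1^6
degree 0: 12−6−0 = 6 → Ȟ^0 ≅ Z^6
degree 1: 6−0−6 = 0 → Ȟ^1 ≅ 0
degree 2: 0−0−0 = 0 → Ȟ^2 ≅ 0


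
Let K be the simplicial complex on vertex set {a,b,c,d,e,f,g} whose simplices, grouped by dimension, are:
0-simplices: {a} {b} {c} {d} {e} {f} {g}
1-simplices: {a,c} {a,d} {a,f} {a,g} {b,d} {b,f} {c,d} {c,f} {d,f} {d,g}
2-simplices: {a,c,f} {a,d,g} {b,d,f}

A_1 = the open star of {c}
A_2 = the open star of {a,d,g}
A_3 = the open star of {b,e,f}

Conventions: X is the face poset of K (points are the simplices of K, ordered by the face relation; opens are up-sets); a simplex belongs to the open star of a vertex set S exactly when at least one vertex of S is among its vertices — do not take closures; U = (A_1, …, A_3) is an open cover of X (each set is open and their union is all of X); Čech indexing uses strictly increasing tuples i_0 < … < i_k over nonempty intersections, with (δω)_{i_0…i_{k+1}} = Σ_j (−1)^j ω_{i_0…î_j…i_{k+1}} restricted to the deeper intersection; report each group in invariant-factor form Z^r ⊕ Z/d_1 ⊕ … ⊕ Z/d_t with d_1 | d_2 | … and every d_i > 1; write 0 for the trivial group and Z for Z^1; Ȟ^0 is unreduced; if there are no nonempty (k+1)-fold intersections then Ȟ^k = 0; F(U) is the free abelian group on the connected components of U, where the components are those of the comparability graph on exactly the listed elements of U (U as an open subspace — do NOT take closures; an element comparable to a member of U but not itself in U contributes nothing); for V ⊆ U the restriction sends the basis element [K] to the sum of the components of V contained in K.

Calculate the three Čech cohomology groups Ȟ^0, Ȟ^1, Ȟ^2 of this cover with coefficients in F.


cover nerve:
  A1={{c},{a,c},{c,d},{c,f},{a,c,f}} A2={{a},{d},{g},{a,c},{a,d},{a,f},{a,g},{b,d},{c,d},{d,f},{d,g},{a,c,f},{a,d,g},{b,d,f}} A3={{b},{e},{f},{a,f},{b,d},{b,f},{c,f},{d,f},{a,c,f},{b,d,f}}
  A12={{a,c},{c,d},{a,c,f}} A13={{c,f},{a,c,f}} A23={{a,f},{b,d},{d,f},{a,c,f},{b,d,f}}
  A123={{a,c,f}}
components per intersection:
  A1: {{c},{a,c},{c,d},{c,f},{a,c,f}}
  A2: {{a},{d},{g},{a,c},{a,d},{a,f},{a,g},{b,d},{c,d},{d,f},{d,g},{a,c,f},{a,d,g},{b,d,f}}
  A3: {{b},{f},{a,f},{b,d},{b,f},{c,f},{d,f},{a,c,f},{b,d,f}} {{e}}
  A12: {{a,c},{a,c,f}} {{c,d}}
  A13: {{c,f},{a,c,f}}
  A23: {{a,f},{a,c,f}} {{b,d},{d,f},{b,d,f}}
  A123: {{a,c,f}}
C dims 4,5,1; δ0: rk 2, SNF 1^2; δ1: rk 1, SNF 1^1
Ȟ^0: (4−2)−0=2 ⇒ Z^2
Ȟ^1: (5−1)−2=2 ⇒ Z^2
Ȟ^2: (1−0)−1=0 ⇒ 0

Ȟ^0(U;F) ≅ Z^2,  Ȟ^1(U;F) ≅ Z^2,  Ȟ^2(U;F) ≅ 0


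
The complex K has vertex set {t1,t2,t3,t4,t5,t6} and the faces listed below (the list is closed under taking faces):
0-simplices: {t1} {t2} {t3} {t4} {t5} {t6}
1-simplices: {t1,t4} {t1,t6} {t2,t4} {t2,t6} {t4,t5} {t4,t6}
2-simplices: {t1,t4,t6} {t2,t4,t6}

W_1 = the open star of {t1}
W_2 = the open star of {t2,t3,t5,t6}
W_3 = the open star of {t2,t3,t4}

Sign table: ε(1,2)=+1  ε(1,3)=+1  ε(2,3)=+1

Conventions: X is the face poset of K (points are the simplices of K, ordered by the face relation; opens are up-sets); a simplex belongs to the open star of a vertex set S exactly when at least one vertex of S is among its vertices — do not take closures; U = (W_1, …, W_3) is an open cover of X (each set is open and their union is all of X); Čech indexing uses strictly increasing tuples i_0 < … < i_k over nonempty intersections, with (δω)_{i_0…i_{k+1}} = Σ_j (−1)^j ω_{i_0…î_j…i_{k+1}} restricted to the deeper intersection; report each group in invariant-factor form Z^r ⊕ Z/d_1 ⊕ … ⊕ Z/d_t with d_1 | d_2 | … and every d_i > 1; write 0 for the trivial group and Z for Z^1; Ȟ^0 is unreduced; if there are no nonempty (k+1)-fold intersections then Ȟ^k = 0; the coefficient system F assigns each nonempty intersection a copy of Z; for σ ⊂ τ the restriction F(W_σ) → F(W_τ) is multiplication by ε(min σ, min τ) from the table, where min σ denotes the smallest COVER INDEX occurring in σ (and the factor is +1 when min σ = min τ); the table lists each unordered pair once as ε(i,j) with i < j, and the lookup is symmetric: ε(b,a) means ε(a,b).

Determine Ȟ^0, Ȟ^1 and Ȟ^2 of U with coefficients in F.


cover nerve:
  W1={{t1},{t1,t4},{t1,t6},{t1,t4,t6}} W2={{t2},{t3},{t5},{t6},{t1,t6},{t2,t4},{t2,t6},{t4,t5},{t4,t6},{t1,t4,t6},{t2,t4,t6}} W3={{t2},{t3},{t4},{t1,t4},{t2,t4},{t2,t6},{t4,t5},{t4,t6},{t1,t4,t6},{t2,t4,t6}}
  W12={{t1,t6},{t1,t4,t6}} W13={{t1,t4},{t1,t4,t6}} W23={{t2},{t3},{t2,t4},{t2,t6},{t4,t5},{t4,t6},{t1,t4,t6},{t2,t4,t6}}
  W123={{t1,t4,t6}}
C dims 3,3,1; δ0: rk 2, SNF 1^2; δ1: rk 1, SNF 1^1
Ȟ^0: (3−2)−0=1 ⇒ Z
Ȟ^1: (3−1)−2=0 ⇒ 0
Ȟ^2: (1−0)−1=0 ⇒ 0

Ȟ^0 ≅ Z; Ȟ^1 ≅ 0; Ȟ^2 ≅ 0


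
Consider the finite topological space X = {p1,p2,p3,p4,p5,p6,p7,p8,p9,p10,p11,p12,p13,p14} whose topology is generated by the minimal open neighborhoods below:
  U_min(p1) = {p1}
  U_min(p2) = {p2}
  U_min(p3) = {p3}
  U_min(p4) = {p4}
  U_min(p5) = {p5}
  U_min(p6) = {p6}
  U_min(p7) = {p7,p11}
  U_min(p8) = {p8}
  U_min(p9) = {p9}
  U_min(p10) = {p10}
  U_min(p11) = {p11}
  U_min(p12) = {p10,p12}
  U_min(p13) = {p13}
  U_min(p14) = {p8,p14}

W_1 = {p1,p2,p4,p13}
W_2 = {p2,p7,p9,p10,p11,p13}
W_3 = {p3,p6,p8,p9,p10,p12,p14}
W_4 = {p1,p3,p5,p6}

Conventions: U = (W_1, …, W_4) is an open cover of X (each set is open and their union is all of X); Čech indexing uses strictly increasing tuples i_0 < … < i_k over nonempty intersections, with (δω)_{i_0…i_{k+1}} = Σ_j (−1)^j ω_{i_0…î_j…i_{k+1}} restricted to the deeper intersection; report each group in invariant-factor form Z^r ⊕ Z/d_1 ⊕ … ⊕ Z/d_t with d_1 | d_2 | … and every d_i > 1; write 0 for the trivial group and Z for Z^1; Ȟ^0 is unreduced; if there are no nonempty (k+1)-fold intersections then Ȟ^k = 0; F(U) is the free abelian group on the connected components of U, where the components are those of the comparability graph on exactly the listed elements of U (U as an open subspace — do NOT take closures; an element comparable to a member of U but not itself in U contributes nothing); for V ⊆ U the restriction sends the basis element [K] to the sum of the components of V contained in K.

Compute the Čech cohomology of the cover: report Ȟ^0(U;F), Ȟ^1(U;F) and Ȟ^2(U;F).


Ȟ^0 = Z^11; Ȟ^1 = 0; Ȟ^2 = 0

cover nerve:
  W12={p2,p13} W14={p1} W23={p9,p10} W34={p3,p6}
components per intersection:
  W1: {p1} {p2} {p4} {p13}
  W2: {p2} {p7,p11} {p9} {p10} {p13}
  W3: {p3} {p6} {p8,p14} {p9} {p10,p12}
  W4: {p1} {p3} {p5} {p6}
  W12: {p2} {p13}
  W14: {p1}
  W23: {p9} {p10}
  W34: {p3} {p6}
C dims 18,7; δ0: rk 7, SNF 1^7
Ȟ^0: (18−7)−0=11 ⇒ Z^11
Ȟ^1: (7−0)−7=0 ⇒ 0
Ȟ^2: (0−0)−0=0 ⇒ 0


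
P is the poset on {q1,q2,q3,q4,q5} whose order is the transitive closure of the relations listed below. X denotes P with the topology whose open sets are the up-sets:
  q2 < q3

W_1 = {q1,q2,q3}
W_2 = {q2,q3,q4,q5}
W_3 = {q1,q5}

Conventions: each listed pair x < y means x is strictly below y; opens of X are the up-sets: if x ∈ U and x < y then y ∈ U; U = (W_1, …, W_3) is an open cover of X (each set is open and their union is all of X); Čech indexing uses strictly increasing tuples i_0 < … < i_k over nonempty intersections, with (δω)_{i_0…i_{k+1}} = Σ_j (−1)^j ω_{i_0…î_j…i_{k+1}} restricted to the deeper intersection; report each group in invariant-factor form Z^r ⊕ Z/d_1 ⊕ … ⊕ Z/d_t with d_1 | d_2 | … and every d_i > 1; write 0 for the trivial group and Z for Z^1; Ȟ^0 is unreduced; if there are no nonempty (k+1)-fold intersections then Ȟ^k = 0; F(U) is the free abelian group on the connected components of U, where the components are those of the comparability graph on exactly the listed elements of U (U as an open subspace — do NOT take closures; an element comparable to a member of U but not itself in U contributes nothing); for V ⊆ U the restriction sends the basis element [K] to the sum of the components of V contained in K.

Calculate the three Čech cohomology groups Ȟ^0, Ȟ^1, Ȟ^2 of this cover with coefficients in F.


Ȟ^0(U;F) ≅ Z^4; Ȟ^1(U;F) ≅ 0; Ȟ^2(U;F) ≅ 0

nonempty intersections:
  W12={q2,q3} W13={q1} W23={q5}
components per intersection:
  W1: {q1} {q2,q3}
  W2: {q2,q3} {q4} {q5}
  W3: {q1} {q5}
  W12: {q2,q3}
  W13: {q1}
  W23: {q5}
C dims 7,3; δ0: rk 3, SNF 1^3
Ȟ^0: (7−3)−0=4 ⇒ Z^4
Ȟ^1: (3−0)−3=0 ⇒ 0
Ȟ^2: (0−0)−0=0 ⇒ 0


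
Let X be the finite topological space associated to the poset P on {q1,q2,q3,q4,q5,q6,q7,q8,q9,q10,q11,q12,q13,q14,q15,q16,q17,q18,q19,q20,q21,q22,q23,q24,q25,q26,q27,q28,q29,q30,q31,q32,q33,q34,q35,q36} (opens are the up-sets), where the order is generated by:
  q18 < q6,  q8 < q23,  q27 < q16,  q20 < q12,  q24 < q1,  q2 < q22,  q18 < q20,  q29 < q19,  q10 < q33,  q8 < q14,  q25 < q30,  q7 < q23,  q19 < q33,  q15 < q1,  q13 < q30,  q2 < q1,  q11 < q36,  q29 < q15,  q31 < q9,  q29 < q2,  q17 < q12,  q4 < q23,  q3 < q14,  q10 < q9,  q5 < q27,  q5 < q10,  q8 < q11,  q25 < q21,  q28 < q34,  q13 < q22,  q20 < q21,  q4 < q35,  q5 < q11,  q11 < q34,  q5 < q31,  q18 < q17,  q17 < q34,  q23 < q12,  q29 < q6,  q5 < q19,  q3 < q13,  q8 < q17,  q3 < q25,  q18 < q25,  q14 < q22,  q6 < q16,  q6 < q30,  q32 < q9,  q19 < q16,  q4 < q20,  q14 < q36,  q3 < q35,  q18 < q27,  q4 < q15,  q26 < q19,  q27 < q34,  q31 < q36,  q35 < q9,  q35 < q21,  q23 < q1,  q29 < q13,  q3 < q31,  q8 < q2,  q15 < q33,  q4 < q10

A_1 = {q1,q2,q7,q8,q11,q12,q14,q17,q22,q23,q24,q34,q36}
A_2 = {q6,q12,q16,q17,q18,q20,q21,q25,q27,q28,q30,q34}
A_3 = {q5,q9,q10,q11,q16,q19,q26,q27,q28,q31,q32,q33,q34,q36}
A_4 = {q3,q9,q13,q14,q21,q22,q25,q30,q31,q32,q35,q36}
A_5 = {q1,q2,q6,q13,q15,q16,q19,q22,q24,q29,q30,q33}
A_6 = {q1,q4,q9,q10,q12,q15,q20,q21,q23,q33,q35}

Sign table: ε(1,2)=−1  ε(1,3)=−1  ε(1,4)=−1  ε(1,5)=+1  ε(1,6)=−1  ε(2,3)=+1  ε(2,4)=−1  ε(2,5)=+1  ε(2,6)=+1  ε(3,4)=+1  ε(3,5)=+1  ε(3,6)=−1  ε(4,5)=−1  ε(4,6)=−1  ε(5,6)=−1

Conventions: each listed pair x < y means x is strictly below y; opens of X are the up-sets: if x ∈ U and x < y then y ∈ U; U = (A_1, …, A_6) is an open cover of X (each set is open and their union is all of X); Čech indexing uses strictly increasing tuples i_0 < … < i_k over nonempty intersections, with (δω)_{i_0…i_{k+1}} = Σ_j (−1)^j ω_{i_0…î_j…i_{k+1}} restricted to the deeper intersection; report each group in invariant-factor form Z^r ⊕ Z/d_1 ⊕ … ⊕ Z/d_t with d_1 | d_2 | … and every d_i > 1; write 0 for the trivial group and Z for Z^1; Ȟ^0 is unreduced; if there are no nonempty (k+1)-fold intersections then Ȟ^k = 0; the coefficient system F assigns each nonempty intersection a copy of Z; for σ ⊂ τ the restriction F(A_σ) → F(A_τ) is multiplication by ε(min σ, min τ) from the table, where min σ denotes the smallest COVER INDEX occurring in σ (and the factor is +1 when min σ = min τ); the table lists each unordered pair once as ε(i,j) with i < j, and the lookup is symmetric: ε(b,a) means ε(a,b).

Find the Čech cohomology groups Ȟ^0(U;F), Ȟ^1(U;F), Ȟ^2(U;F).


Ȟ^0 ≅ 0,  Ȟ^1 ≅ Z/2,  Ȟ^2 ≅ Z

nonempty intersections:
  A12={q12,q17,q34} A13={q11,q34,q36} A14={q14,q22,q36} A15={q1,q2,q22,q24} A16={q1,q12,q23} A23={q16,q27,q28,q34} A24={q21,q25,q30} A25={q6,q16,q30} A26={q12,q20,q21} A34={q9,q31,q32,q36} A35={q16,q19,q33} A36={q9,q10,q33} A45={q13,q22,q30} A46={q9,q21,q35} A56={q1,q15,q33}
  A123={q34} A126={q12} A134={q36} A145={q22} A156={q1} A235={q16} A245={q30} A246={q21} A346={q9} A356={q33}
C dims 6,15,10; δ0: rk 6, SNF 1^5·2; δ1: rk 9, SNF 1^9
Ȟ^0: (6−6)−0=0 ⇒ 0
Ȟ^1: (15−9)−6=0 plus torsion [2] ⇒ Z/2
Ȟ^2: (10−0)−9=1 ⇒ Z


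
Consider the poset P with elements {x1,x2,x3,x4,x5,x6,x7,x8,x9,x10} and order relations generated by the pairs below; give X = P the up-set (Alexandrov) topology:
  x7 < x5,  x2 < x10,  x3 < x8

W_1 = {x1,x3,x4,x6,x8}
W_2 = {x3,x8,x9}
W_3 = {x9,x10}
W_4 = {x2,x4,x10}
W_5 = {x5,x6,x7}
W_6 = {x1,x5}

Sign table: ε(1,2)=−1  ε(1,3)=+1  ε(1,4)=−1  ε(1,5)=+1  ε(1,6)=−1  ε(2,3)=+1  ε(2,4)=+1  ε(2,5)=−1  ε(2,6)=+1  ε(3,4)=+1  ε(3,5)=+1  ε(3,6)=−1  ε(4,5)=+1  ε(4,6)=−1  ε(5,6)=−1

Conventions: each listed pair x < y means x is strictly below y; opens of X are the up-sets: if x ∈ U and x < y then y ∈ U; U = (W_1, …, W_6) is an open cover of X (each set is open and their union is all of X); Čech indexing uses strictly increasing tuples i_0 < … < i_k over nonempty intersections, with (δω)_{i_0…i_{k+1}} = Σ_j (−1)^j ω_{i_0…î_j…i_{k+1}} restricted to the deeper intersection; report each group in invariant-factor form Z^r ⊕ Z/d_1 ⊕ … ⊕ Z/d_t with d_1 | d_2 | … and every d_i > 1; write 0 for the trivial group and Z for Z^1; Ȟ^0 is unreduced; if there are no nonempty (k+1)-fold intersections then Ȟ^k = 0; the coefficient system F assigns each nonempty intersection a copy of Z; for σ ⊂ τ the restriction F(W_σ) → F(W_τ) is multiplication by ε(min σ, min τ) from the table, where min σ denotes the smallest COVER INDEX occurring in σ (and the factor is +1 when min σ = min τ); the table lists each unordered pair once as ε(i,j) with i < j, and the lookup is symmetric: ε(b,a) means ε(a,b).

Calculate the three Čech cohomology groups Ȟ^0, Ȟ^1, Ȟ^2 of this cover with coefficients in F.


Ȟ^0 = Z; Ȟ^1 = Z^2; Ȟ^2 = 0

cover nerve:
  W12={x3,x8} W14={x4} W15={x6} W16={x1} W23={x9} W34={x10} W56={x5}
C dims 6,7; δ0: rk 5, SNF 1^5
Ȟ^0: (6−5)−0=1 ⇒ Z
Ȟ^1: (7−0)−5=2 ⇒ Z^2
Ȟ^2: (0−0)−0=0 ⇒ 0


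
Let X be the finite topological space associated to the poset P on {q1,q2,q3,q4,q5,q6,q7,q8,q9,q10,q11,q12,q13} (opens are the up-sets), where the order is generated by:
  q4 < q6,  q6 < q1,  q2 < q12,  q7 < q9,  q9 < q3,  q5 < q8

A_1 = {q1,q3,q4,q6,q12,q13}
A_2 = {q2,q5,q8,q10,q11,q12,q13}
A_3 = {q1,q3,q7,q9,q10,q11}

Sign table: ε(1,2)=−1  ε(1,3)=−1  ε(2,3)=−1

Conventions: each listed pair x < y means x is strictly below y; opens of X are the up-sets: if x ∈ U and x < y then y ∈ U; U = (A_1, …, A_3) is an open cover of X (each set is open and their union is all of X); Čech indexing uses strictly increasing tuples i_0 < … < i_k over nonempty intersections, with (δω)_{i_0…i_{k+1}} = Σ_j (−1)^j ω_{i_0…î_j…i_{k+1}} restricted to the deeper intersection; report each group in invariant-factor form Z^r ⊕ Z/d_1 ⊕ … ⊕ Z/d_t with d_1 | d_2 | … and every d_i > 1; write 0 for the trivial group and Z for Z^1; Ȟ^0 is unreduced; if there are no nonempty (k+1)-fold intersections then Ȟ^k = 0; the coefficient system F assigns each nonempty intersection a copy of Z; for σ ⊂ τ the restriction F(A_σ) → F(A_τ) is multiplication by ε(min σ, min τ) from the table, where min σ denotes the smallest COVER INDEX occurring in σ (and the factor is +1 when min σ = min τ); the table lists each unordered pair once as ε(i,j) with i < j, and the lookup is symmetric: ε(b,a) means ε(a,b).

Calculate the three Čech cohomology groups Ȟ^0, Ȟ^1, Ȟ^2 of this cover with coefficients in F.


nerve of the cover:
  A12={q12,q13} A13={q1,q3} A23={q10,q11}
C dims 3,3; δ0: rk 3, SNF 1^2·2
Ȟ^0 = (3 − 3) − 0 = 0, so Ȟ^0 ≅ 0
Ȟ^1 = (3 − 0) − 3 = 0 plus torsion [2], so Ȟ^1 ≅ Z/2
Ȟ^2 = (0 − 0) − 0 = 0, so Ȟ^2 ≅ 0

Ȟ^0 ≅ 0, Ȟ^1 ≅ Z/2, Ȟ^2 ≅ 0


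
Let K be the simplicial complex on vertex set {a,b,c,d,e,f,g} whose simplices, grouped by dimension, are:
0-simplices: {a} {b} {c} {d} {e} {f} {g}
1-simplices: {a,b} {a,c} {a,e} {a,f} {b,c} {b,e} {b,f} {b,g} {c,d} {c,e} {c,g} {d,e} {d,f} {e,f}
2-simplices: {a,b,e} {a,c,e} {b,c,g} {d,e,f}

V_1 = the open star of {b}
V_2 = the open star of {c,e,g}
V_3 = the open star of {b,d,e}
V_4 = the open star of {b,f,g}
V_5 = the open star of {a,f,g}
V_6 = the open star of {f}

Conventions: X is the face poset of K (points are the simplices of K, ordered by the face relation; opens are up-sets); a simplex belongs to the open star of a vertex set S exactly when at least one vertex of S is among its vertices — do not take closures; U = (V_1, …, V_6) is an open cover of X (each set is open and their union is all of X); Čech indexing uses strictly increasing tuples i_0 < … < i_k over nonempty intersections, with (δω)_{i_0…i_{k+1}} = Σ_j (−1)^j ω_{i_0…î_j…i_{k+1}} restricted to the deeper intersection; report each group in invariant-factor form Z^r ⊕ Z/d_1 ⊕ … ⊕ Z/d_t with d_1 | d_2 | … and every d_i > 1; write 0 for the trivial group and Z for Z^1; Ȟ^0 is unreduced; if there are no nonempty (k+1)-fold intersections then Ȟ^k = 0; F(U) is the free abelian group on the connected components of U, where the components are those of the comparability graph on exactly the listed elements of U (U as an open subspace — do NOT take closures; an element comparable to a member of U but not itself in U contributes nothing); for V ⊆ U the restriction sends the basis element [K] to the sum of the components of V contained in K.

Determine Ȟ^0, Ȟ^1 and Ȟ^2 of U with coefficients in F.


cover nerve:
  V1={{b},{a,b},{b,c},{b,e},{b,f},{b,g},{a,b,e},{b,c,g}} V2={{c},{e},{g},{a,c},{a,e},{b,c},{b,e},{b,g},{c,d},{c,e},{c,g},{d,e},{e,f},{a,b,e},{a,c,e},{b,c,g},{d,e,f}} V3={{b},{d},{e},{a,b},{a,e},{b,c},{b,e},{b,f},{b,g},{c,d},{c,e},{d,e},{d,f},{e,f},{a,b,e},{a,c,e},{b,c,g},{d,e,f}} V4={{b},{f},{g},{a,b},{a,f},{b,c},{b,e},{b,f},{b,g},{c,g},{d,f},{e,f},{a,b,e},{b,c,g},{d,e,f}} V5={{a},{f},{g},{a,b},{a,c},{a,e},{a,f},{b,f},{b,g},{c,g},{d,f},{e,f},{a,b,e},{a,c,e},{b,c,g},{d,e,f}} V6={{f},{a,f},{b,f},{d,f},{e,f},{d,e,f}}
  V12={{b,c},{b,e},{b,g},{a,b,e},{b,c,g}} V13={{b},{a,b},{b,c},{b,e},{b,f},{b,g},{a,b,e},{b,c,g}} V14={{b},{a,b},{b,c},{b,e},{b,f},{b,g},{a,b,e},{b,c,g}} V15={{a,b},{b,f},{b,g},{a,b,e},{b,c,g}} V16={{b,f}} V23={{e},{a,e},{b,c},{b,e},{b,g},{c,d},{c,e},{d,e},{e,f},{a,b,e},{a,c,e},{b,c,g},{d,e,f}} V24={{g},{b,c},{b,e},{b,g},{c,g},{e,f},{a,b,e},{b,c,g},{d,e,f}} V25={{g},{a,c},{a,e},{b,g},{c,g},{e,f},{a,b,e},{a,c,e},{b,c,g},{d,e,f}} V26={{e,f},{d,e,f}} V34={{b},{a,b},{b,c},{b,e},{b,f},{b,g},{d,f},{e,f},{a,b,e},{b,c,g},{d,e,f}} V35={{a,b},{a,e},{b,f},{b,g},{d,f},{e,f},{a,b,e},{a,c,e},{b,c,g},{d,e,f}} V36={{b,f},{d,f},{e,f},{d,e,f}} V45={{f},{g},{a,b},{a,f},{b,f},{b,g},{c,g},{d,f},{e,f},{a,b,e},{b,c,g},{d,e,f}} V46={{f},{a,f},{b,f},{d,f},{e,f},{d,e,f}} V56={{f},{a,f},{b,f},{d,f},{e,f},{d,e,f}}
  V123={{b,c},{b,e},{b,g},{a,b,e},{b,c,g}} V124={{b,c},{b,e},{b,g},{a,b,e},{b,c,g}} V125={{b,g},{a,b,e},{b,c,g}} V134={{b},{a,b},{b,c},{b,e},{b,f},{b,g},{a,b,e},{b,c,g}} V135={{a,b},{b,f},{b,g},{a,b,e},{b,c,g}} V136={{b,f}} V145={{a,b},{b,f},{b,g},{a,b,e},{b,c,g}} V146={{b,f}} V156={{b,f}} V234={{b,c},{b,e},{b,g},{e,f},{a,b,e},{b,c,g},{d,e,f}} V235={{a,e},{b,g},{e,f},{a,b,e},{a,c,e},{b,c,g},{d,e,f}} V236={{e,f},{d,e,f}} V245={{g},{b,g},{c,g},{e,f},{a,b,e},{b,c,g},{d,e,f}} V246={{e,f},{d,e,f}} V256={{e,f},{d,e,f}} V345={{a,b},{b,f},{b,g},{d,f},{e,f},{a,b,e},{b,c,g},{d,e,f}} V346={{b,f},{d,f},{e,f},{d,e,f}} V356={{b,f},{d,f},{e,f},{d,e,f}} V456={{f},{a,f},{b,f},{d,f},{e,f},{d,e,f}}
  V1234={{b,c},{b,e},{b,g},{a,b,e},{b,c,g}} V1235={{b,g},{a,b,e},{b,c,g}} V1245={{b,g},{a,b,e},{b,c,g}} V1345={{a,b},{b,f},{b,g},{a,b,e},{b,c,g}} V1346={{b,f}} V1356={{b,f}} V1456={{b,f}} V2345={{b,g},{e,f},{a,b,e},{b,c,g},{d,e,f}} V2346={{e,f},{d,e,f}} V2356={{e,f},{d,e,f}} V2456={{e,f},{d,e,f}} V3456={{b,f},{d,f},{e,f},{d,e,f}}
  V12345={{b,g},{a,b,e},{b,c,g}} V13456={{b,f}} V23456={{e,f},{d,e,f}}
components per intersection:
  V1: {{b},{a,b},{b,c},{b,e},{b,f},{b,g},{a,b,e},{b,c,g}}
  V2: {{c},{e},{g},{a,c},{a,e},{b,c},{b,e},{b,g},{c,d},{c,e},{c,g},{d,e},{e,f},{a,b,e},{a,c,e},{b,c,g},{d,e,f}}
  V3: {{b},{d},{e},{a,b},{a,e},{b,c},{b,e},{b,f},{b,g},{c,d},{c,e},{d,e},{d,f},{e,f},{a,b,e},{a,c,e},{b,c,g},{d,e,f}}
  V4: {{b},{f},{g},{a,b},{a,f},{b,c},{b,e},{b,f},{b,g},{c,g},{d,f},{e,f},{a,b,e},{b,c,g},{d,e,f}}
  V5: {{a},{f},{a,b},{a,c},{a,e},{a,f},{b,f},{d,f},{e,f},{a,b,e},{a,c,e},{d,e,f}} {{g},{b,g},{c,g},{b,c,g}}
  V6: {{f},{a,f},{b,f},{d,f},{e,f},{d,e,f}}
  V12: {{b,c},{b,g},{b,c,g}} {{b,e},{a,b,e}}
  V13: {{b},{a,b},{b,c},{b,e},{b,f},{b,g},{a,b,e},{b,c,g}}
  V14: {{b},{a,b},{b,c},{b,e},{b,f},{b,g},{a,b,e},{b,c,g}}
  V15: {{a,b},{a,b,e}} {{b,f}} {{b,g},{b,c,g}}
  V16: {{b,f}}
  V23: {{e},{a,e},{b,e},{c,e},{d,e},{e,f},{a,b,e},{a,c,e},{d,e,f}} {{b,c},{b,g},{b,c,g}} {{c,d}}
  V24: {{g},{b,c},{b,g},{c,g},{b,c,g}} {{b,e},{a,b,e}} {{e,f},{d,e,f}}
  V25: {{g},{b,g},{c,g},{b,c,g}} {{a,c},{a,e},{a,b,e},{a,c,e}} {{e,f},{d,e,f}}
  V26: {{e,f},{d,e,f}}
  V34: {{b},{a,b},{b,c},{b,e},{b,f},{b,g},{a,b,e},{b,c,g}} {{d,f},{e,f},{d,e,f}}
  V35: {{a,b},{a,e},{a,b,e},{a,c,e}} {{b,f}} {{b,g},{b,c,g}} {{d,f},{e,f},{d,e,f}}
  V36: {{b,f}} {{d,f},{e,f},{d,e,f}}
  V45: {{f},{a,f},{b,f},{d,f},{e,f},{d,e,f}} {{g},{b,g},{c,g},{b,c,g}} {{a,b},{a,b,e}}
  V46: {{f},{a,f},{b,f},{d,f},{e,f},{d,e,f}}
  V56: {{f},{a,f},{b,f},{d,f},{e,f},{d,e,f}}
  V123: {{b,c},{b,g},{b,c,g}} {{b,e},{a,b,e}}
  V124: {{b,c},{b,g},{b,c,g}} {{b,e},{a,b,e}}
  V125: {{b,g},{b,c,g}} {{a,b,e}}
  V134: {{b},{a,b},{b,c},{b,e},{b,f},{b,g},{a,b,e},{b,c,g}}
  V135: {{a,b},{a,b,e}} {{b,f}} {{b,g},{b,c,g}}
  V136: {{b,f}}
  V145: {{a,b},{a,b,e}} {{b,f}} {{b,g},{b,c,g}}
  V146: {{b,f}}
  V156: {{b,f}}
  V234: {{b,c},{b,g},{b,c,g}} {{b,e},{a,b,e}} {{e,f},{d,e,f}}
  V235: {{a,e},{a,b,e},{a,c,e}} {{b,g},{b,c,g}} {{e,f},{d,e,f}}
  V236: {{e,f},{d,e,f}}
  V245: {{g},{b,g},{c,g},{b,c,g}} {{e,f},{d,e,f}} {{a,b,e}}
  V246: {{e,f},{d,e,f}}
  V256: {{e,f},{d,e,f}}
  V345: {{a,b},{a,b,e}} {{b,f}} {{b,g},{b,c,g}} {{d,f},{e,f},{d,e,f}}
  V346: {{b,f}} {{d,f},{e,f},{d,e,f}}
  V356: {{b,f}} {{d,f},{e,f},{d,e,f}}
  V456: {{f},{a,f},{b,f},{d,f},{e,f},{d,e,f}}
  V1234: {{b,c},{b,g},{b,c,g}} {{b,e},{a,b,e}}
  V1235: {{b,g},{b,c,g}} {{a,b,e}}
  V1245: {{b,g},{b,c,g}} {{a,b,e}}
  V1345: {{a,b},{a,b,e}} {{b,f}} {{b,g},{b,c,g}}
  V1346: {{b,f}}
  V1356: {{b,f}}
  V1456: {{b,f}}
  V2345: {{b,g},{b,c,g}} {{e,f},{d,e,f}} {{a,b,e}}
  V2346: {{e,f},{d,e,f}}
  V2356: {{e,f},{d,e,f}}
  V2456: {{e,f},{d,e,f}}
  V3456: {{b,f}} {{d,f},{e,f},{d,e,f}}
  V12345: {{b,g},{b,c,g}} {{a,b,e}}
  V13456: {{b,f}}
  V23456: {{e,f},{d,e,f}}
C dims 7,31,37,20; δ0: rk 6, SNF 1^6; δ1: rk 21, SNF 1^21; δ2: rk 16, SNF 1^16
Ȟ^0: (7−6)−0=1 ⇒ Z
Ȟ^1: (31−21)−6=4 ⇒ Z^4
Ȟ^2: (37−16)−21=0 ⇒ 0

Ȟ^0 ≅ Z; Ȟ^1 ≅ Z^4; Ȟ^2 ≅ 0
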